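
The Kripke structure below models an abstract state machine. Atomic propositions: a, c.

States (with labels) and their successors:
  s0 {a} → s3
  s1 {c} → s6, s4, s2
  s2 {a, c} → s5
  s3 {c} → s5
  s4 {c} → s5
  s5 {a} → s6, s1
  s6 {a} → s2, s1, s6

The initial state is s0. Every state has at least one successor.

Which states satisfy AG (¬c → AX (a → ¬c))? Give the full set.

States satisfying ¬c → AX (a → ¬c): {s0, s1, s2, s3, s4, s5}.
States satisfying AG (¬c → AX (a → ¬c)): ∅.

none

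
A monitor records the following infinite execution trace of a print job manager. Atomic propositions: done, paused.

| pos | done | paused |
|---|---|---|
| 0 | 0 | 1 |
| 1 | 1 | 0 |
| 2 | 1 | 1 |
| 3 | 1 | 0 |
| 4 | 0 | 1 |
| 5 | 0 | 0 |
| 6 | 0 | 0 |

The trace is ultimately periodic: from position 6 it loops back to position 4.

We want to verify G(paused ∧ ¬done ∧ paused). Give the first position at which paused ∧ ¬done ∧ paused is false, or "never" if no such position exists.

1

Check paused ∧ ¬done ∧ paused at each position in order: 0 ✓.
At position 1 the labels are {done}, so paused ∧ ¬done ∧ paused is false there. This is the first violation.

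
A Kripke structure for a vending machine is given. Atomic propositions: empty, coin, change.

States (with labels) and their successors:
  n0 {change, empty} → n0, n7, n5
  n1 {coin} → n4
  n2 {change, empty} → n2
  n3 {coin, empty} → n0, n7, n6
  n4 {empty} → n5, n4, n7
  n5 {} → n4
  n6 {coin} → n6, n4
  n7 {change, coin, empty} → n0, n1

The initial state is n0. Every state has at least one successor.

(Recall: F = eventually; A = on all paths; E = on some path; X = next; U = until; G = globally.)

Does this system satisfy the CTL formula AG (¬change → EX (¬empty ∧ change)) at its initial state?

States satisfying ¬change → EX (¬empty ∧ change): {n0, n2, n7}.
States satisfying AG (¬change → EX (¬empty ∧ change)): {n2}.
n1 is reachable from n0 and violates ¬change → EX (¬empty ∧ change), so AG fails at n0.
n0 ∉ Sat(AG (¬change → EX (¬empty ∧ change))).

Violated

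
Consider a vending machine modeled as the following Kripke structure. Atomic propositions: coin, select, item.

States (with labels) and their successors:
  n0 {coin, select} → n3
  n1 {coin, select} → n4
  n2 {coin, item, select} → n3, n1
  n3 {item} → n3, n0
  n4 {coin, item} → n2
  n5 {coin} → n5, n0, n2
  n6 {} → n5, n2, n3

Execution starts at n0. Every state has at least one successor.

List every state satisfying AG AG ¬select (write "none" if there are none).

none

States satisfying AG ¬select: ∅.
States satisfying AG AG ¬select: ∅.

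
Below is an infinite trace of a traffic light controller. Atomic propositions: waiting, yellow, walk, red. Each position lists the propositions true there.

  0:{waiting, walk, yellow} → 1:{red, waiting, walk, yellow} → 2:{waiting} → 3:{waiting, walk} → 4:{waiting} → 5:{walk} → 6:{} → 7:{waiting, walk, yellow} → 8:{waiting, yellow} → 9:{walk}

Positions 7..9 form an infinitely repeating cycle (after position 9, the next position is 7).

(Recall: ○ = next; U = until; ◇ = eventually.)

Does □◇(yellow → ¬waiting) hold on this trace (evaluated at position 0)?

Holds

◇(yellow → ¬waiting) holds at every position 0..9, and those are all positions ever visited, so □◇(yellow → ¬waiting) holds.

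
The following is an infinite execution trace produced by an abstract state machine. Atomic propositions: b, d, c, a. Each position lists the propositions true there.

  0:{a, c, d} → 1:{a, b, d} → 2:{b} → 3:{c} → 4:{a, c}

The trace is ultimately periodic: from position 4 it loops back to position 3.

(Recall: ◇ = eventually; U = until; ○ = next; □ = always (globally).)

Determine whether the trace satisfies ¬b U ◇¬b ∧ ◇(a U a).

Holds

Walking from position 0: ◇¬b first holds at position 0, and ¬b holds at every earlier position along the way, so ¬b U ◇¬b holds.
a U a holds at position 0, which is reachable from 0, so ◇(a U a) holds.
At position 0: ¬b U ◇¬b is true; ◇(a U a) is true; so ¬b U ◇¬b ∧ ◇(a U a) is true.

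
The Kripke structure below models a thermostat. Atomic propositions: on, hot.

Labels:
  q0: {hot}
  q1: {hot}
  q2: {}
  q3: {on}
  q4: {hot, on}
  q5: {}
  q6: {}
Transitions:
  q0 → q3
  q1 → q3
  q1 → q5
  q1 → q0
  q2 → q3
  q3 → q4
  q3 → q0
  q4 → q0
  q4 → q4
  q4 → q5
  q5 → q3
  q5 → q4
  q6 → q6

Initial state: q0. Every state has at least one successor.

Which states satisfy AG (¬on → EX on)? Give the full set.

{q0, q1, q2, q3, q4, q5}

States satisfying ¬on → EX on: {q0, q1, q2, q3, q4, q5}.
States satisfying AG (¬on → EX on): {q0, q1, q2, q3, q4, q5}.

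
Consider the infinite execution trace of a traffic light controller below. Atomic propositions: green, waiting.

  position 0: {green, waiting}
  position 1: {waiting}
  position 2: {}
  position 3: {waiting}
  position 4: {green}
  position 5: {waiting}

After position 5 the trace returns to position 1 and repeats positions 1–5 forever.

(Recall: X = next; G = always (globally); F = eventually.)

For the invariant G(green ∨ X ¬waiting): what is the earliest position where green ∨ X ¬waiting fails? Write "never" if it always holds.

2

Check green ∨ X ¬waiting at each position in order: 0 ✓, 1 ✓.
At position 2 the labels are {} and the next position 3 has {waiting}, so green ∨ X ¬waiting is false there. This is the first violation.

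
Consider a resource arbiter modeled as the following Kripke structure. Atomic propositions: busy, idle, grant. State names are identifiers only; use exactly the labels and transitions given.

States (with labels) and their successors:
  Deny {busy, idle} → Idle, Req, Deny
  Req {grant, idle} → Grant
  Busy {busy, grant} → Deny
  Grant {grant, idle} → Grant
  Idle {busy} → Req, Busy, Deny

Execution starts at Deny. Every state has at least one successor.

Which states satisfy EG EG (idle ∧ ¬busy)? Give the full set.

States satisfying EG (idle ∧ ¬busy): {Req, Grant}.
States satisfying EG EG (idle ∧ ¬busy): {Req, Grant}.

{Req, Grant}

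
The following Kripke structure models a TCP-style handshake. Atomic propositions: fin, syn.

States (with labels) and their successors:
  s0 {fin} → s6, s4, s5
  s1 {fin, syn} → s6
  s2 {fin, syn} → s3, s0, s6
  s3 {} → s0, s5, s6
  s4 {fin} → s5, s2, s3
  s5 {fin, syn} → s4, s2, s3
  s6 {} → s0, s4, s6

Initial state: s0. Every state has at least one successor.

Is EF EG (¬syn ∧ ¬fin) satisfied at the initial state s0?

States satisfying EG (¬syn ∧ ¬fin): {s3, s6}.
States satisfying EF EG (¬syn ∧ ¬fin): {s0, s1, s2, s3, s4, s5, s6}.
Some path from s0 reaches a state where EG (¬syn ∧ ¬fin) holds.
s0 ∈ Sat(EF EG (¬syn ∧ ¬fin)).

Satisfied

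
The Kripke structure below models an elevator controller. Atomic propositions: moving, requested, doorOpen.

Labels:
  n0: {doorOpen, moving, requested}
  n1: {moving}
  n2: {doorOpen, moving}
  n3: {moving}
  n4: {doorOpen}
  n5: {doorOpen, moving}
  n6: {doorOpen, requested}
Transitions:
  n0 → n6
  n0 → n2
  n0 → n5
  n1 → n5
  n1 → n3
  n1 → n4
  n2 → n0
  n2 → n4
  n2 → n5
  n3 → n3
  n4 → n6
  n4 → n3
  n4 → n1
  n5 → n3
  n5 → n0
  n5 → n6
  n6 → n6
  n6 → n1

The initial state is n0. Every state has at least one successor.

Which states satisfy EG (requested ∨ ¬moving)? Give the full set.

States satisfying requested ∨ ¬moving: {n0, n4, n6}.
States satisfying EG (requested ∨ ¬moving): {n0, n4, n6}.

{n0, n4, n6}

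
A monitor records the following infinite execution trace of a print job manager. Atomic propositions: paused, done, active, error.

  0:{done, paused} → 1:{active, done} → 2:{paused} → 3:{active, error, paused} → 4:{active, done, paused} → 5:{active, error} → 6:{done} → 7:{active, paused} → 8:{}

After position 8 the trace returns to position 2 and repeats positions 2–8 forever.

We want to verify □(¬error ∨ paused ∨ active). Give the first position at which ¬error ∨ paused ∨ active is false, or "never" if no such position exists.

never

¬error ∨ paused ∨ active holds at every position 0..8, and those are all the positions the trace ever visits, so the invariant □(¬error ∨ paused ∨ active) is never violated.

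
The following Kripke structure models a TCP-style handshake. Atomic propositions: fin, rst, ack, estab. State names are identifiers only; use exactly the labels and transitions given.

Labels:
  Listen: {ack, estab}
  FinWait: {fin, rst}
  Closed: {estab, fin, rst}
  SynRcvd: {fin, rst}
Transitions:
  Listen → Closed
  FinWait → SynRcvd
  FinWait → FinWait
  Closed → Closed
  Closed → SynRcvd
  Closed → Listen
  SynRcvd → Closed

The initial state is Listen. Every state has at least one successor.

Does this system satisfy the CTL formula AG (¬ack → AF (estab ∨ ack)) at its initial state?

States satisfying ¬ack → AF (estab ∨ ack): {Listen, Closed, SynRcvd}.
States satisfying AG (¬ack → AF (estab ∨ ack)): {Listen, Closed, SynRcvd}.
Every state reachable from Listen satisfies ¬ack → AF (estab ∨ ack).
Listen ∈ Sat(AG (¬ack → AF (estab ∨ ack))).

Holds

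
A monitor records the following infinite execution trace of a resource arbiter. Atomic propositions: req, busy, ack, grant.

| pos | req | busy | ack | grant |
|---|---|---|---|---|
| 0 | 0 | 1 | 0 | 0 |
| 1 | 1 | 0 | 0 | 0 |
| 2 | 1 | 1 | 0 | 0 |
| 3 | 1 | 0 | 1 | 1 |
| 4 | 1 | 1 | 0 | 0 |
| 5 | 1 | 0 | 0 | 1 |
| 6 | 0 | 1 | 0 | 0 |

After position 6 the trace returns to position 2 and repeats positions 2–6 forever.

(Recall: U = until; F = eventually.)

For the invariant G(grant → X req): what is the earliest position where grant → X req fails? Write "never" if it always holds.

5

Check grant → X req at each position in order: 0 ✓, 1 ✓, 2 ✓, 3 ✓, 4 ✓.
At position 5 the labels are {grant, req} and the next position 6 has {busy}, so grant → X req is false there. This is the first violation.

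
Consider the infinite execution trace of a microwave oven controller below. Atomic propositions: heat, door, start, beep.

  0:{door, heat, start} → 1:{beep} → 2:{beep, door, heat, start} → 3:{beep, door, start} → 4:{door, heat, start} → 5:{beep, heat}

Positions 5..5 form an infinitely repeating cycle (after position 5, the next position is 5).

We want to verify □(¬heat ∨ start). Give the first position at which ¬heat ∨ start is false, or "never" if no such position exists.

5

Check ¬heat ∨ start at each position in order: 0 ✓, 1 ✓, 2 ✓, 3 ✓, 4 ✓.
At position 5 the labels are {beep, heat}, so ¬heat ∨ start is false there. This is the first violation.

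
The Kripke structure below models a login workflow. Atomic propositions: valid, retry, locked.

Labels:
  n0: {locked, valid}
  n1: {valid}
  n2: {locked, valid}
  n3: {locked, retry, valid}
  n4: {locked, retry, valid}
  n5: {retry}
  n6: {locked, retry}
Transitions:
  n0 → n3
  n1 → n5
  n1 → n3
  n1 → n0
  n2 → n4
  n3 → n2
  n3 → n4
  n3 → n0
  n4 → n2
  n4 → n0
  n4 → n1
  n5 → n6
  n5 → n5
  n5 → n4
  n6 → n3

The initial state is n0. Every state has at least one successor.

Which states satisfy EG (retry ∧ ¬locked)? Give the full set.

{n5}

States satisfying retry ∧ ¬locked: {n5}.
States satisfying EG (retry ∧ ¬locked): {n5}.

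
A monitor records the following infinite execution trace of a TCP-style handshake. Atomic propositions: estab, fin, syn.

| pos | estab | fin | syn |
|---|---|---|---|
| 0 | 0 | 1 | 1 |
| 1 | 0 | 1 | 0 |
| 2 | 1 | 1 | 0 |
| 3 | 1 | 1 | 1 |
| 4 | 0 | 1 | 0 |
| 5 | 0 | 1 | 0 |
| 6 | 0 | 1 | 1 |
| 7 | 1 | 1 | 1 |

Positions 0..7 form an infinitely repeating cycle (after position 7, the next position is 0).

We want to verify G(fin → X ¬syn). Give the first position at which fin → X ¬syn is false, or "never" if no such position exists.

2

Check fin → X ¬syn at each position in order: 0 ✓, 1 ✓.
At position 2 the labels are {estab, fin} and the next position 3 has {estab, fin, syn}, so fin → X ¬syn is false there. This is the first violation.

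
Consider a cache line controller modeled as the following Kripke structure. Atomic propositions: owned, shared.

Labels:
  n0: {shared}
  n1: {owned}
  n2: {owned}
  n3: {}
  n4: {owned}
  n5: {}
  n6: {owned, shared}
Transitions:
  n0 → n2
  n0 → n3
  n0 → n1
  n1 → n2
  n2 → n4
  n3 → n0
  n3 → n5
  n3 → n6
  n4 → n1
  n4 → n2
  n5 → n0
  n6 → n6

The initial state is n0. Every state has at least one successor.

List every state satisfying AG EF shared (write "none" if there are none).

{n6}

States satisfying EF shared: {n0, n3, n5, n6}.
States satisfying AG EF shared: {n6}.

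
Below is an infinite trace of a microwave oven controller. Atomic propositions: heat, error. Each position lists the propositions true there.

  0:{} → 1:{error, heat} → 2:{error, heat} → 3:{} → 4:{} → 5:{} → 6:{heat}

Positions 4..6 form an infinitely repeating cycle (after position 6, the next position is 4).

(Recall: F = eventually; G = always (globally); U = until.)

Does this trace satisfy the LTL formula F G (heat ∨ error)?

Does not hold

G (heat ∨ error) is false at every position 0..6, so it never becomes true and F G (heat ∨ error) fails.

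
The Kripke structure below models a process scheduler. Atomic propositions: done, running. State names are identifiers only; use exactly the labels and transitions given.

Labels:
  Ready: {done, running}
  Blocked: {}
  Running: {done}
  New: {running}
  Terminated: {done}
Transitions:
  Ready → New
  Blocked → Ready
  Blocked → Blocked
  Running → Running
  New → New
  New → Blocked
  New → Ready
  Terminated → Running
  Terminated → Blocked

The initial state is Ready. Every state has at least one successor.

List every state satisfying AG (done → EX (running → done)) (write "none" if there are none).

States satisfying done → EX (running → done): {Blocked, Running, New, Terminated}.
States satisfying AG (done → EX (running → done)): {Running}.

{Running}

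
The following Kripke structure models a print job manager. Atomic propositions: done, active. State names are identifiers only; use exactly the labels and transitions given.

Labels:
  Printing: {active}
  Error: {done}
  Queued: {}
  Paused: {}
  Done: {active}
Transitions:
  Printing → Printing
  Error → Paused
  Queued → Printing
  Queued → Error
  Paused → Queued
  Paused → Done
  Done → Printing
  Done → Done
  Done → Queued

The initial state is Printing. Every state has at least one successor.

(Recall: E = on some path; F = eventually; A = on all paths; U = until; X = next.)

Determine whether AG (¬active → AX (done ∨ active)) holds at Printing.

Holds

States satisfying ¬active → AX (done ∨ active): {Printing, Queued, Done}.
States satisfying AG (¬active → AX (done ∨ active)): {Printing}.
Every state reachable from Printing satisfies ¬active → AX (done ∨ active).
Printing ∈ Sat(AG (¬active → AX (done ∨ active))).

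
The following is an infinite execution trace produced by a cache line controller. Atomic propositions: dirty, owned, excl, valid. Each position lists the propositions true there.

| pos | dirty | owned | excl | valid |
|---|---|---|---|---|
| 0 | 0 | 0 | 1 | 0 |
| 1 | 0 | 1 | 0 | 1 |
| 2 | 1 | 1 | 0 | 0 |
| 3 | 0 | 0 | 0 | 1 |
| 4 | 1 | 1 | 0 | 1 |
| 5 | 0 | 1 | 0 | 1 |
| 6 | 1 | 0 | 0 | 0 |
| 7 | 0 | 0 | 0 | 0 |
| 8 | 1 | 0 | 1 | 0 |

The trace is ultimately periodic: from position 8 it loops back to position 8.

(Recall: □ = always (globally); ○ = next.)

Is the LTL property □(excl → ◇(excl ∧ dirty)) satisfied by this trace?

excl → ◇(excl ∧ dirty) holds at every position 0..8, and those are all positions ever visited, so □(excl → ◇(excl ∧ dirty)) holds.
Positions where excl holds: 0, 8.
Check ◇(excl ∧ dirty) at each: 0→ok, 8→ok.

Satisfied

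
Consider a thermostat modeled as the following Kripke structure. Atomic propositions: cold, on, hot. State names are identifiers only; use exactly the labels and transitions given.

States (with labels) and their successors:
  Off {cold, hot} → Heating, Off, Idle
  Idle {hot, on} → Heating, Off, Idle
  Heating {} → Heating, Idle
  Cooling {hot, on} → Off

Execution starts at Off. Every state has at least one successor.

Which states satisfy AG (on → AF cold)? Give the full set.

States satisfying on → AF cold: {Off, Heating, Cooling}.
States satisfying AG (on → AF cold): ∅.

none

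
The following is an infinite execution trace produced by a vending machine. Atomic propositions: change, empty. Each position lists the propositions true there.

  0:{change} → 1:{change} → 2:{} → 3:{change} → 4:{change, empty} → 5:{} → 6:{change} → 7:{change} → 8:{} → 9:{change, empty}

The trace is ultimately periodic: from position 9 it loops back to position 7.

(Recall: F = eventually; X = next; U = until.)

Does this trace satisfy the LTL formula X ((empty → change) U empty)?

Yes

The position after 0 is 1; (empty → change) U empty is true there.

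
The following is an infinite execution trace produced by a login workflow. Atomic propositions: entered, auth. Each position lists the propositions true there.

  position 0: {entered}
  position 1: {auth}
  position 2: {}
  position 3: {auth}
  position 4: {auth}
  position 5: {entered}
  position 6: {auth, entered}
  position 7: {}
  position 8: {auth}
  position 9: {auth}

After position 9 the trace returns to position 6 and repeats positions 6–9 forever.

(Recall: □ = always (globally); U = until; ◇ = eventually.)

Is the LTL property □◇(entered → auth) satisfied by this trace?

Satisfied

◇(entered → auth) holds at every position 0..9, and those are all positions ever visited, so □◇(entered → auth) holds.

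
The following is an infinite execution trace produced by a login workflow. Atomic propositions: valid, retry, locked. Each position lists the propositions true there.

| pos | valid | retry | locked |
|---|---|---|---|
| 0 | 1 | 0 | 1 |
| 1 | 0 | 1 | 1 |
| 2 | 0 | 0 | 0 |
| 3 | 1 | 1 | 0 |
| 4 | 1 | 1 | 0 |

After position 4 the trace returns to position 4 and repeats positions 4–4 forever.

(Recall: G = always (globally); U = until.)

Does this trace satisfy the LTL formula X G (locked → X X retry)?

Holds

The position after 0 is 1; G (locked → X X retry) is true there.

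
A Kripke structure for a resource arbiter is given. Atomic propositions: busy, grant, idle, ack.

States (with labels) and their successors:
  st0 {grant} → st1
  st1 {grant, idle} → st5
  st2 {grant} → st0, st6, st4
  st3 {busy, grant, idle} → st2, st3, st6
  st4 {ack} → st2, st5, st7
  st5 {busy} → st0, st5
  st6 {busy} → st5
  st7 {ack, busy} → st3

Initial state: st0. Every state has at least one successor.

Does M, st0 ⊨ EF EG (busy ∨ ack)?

Yes

States satisfying EG (busy ∨ ack): {st3, st4, st5, st6, st7}.
States satisfying EF EG (busy ∨ ack): {st0, st1, st2, st3, st4, st5, st6, st7}.
Some path from st0 reaches a state where EG (busy ∨ ack) holds.
st0 ∈ Sat(EF EG (busy ∨ ack)).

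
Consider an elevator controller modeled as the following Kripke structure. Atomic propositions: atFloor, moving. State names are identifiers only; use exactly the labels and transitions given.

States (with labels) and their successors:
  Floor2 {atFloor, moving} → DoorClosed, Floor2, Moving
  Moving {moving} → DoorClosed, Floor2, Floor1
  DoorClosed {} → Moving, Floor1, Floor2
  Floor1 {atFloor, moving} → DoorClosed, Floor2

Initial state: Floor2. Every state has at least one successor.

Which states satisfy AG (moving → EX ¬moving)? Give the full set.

States satisfying moving → EX ¬moving: {Floor2, Moving, DoorClosed, Floor1}.
States satisfying AG (moving → EX ¬moving): {Floor2, Moving, DoorClosed, Floor1}.

{Floor2, Moving, DoorClosed, Floor1}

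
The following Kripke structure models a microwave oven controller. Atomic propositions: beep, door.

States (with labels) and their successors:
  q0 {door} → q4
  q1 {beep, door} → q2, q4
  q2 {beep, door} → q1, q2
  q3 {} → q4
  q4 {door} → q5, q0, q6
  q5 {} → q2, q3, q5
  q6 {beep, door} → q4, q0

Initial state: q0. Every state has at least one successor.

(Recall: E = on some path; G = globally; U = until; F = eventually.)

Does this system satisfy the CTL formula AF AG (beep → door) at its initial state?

States satisfying AG (beep → door): {q0, q1, q2, q3, q4, q5, q6}.
States satisfying AF AG (beep → door): {q0, q1, q2, q3, q4, q5, q6}.
q0 ∈ Sat(AF AG (beep → door)).

Satisfied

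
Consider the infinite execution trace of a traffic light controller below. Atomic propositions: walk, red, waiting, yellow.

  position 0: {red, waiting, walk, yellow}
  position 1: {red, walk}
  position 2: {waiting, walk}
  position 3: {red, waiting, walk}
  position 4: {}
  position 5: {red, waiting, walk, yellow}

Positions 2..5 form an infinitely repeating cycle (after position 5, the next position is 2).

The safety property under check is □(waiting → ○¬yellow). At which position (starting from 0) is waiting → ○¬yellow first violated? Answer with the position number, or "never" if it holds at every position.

waiting → ○¬yellow holds at every position 0..5, and those are all the positions the trace ever visits, so the invariant □(waiting → ○¬yellow) is never violated.

never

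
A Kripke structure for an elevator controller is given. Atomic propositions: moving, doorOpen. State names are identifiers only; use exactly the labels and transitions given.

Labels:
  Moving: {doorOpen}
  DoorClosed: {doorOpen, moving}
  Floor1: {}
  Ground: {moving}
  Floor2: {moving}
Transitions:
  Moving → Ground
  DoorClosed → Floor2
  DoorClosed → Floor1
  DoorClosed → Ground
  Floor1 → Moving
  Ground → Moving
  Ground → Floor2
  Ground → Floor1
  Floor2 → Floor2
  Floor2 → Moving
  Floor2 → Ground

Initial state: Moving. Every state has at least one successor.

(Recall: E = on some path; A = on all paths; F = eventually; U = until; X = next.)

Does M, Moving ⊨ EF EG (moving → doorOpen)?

No

States satisfying EG (moving → doorOpen): ∅.
States satisfying EF EG (moving → doorOpen): ∅.
No suitable path/successor from Moving witnesses the formula.
Moving ∉ Sat(EF EG (moving → doorOpen)).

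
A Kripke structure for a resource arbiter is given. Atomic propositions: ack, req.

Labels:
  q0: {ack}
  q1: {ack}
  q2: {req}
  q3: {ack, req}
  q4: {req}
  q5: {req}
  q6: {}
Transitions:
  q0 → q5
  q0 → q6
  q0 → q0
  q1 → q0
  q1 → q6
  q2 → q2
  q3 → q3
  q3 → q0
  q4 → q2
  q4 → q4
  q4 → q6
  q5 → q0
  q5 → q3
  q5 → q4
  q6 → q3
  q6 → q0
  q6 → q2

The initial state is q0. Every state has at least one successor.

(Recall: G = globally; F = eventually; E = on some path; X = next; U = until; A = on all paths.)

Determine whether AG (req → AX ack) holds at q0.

States satisfying req → AX ack: {q0, q1, q3, q6}.
States satisfying AG (req → AX ack): ∅.
q2 is reachable from q0 and violates req → AX ack, so AG fails at q0.
q0 ∉ Sat(AG (req → AX ack)).

Does not hold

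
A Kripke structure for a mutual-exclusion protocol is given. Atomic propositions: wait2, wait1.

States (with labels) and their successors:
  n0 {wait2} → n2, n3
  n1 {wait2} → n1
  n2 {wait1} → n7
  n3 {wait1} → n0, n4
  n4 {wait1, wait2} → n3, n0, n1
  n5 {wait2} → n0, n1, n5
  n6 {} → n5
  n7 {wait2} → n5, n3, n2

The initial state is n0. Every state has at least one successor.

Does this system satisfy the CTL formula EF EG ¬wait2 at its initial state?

States satisfying EG ¬wait2: ∅.
States satisfying EF EG ¬wait2: ∅.
No suitable path/successor from n0 witnesses the formula.
n0 ∉ Sat(EF EG ¬wait2).

Violated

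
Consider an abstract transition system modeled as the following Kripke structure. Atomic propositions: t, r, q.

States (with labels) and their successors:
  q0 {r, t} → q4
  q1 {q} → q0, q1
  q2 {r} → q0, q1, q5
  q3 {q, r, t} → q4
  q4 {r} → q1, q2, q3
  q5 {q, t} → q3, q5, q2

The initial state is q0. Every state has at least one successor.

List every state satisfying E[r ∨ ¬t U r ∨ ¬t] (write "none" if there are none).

States satisfying r ∨ ¬t: {q0, q1, q2, q3, q4}.
States satisfying E[r ∨ ¬t U r ∨ ¬t]: {q0, q1, q2, q3, q4}.

{q0, q1, q2, q3, q4}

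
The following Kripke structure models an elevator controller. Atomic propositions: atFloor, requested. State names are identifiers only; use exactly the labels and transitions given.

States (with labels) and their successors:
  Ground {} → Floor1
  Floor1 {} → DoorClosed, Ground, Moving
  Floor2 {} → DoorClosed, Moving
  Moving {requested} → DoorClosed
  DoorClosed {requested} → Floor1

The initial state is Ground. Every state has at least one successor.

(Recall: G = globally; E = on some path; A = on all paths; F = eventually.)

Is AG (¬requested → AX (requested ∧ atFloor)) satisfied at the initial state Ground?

No

States satisfying ¬requested → AX (requested ∧ atFloor): {Moving, DoorClosed}.
States satisfying AG (¬requested → AX (requested ∧ atFloor)): ∅.
Floor1 is reachable from Ground and violates ¬requested → AX (requested ∧ atFloor), so AG fails at Ground.
Ground ∉ Sat(AG (¬requested → AX (requested ∧ atFloor))).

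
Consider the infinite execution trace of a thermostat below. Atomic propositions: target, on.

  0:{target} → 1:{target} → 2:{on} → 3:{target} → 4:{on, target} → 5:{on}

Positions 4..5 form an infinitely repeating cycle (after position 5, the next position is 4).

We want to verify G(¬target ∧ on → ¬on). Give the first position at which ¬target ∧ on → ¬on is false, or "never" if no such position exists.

2

Check ¬target ∧ on → ¬on at each position in order: 0 ✓, 1 ✓.
At position 2 the labels are {on}, so ¬target ∧ on → ¬on is false there. This is the first violation.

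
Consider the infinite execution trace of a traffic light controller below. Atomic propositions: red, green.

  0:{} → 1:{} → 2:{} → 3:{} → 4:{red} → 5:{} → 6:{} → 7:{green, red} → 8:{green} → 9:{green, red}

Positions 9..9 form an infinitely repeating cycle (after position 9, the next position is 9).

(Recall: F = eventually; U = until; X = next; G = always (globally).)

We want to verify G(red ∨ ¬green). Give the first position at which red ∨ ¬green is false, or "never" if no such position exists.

Check red ∨ ¬green at each position in order: 0 ✓, 1 ✓, 2 ✓, 3 ✓, 4 ✓, 5 ✓, 6 ✓, 7 ✓.
At position 8 the labels are {green}, so red ∨ ¬green is false there. This is the first violation.

8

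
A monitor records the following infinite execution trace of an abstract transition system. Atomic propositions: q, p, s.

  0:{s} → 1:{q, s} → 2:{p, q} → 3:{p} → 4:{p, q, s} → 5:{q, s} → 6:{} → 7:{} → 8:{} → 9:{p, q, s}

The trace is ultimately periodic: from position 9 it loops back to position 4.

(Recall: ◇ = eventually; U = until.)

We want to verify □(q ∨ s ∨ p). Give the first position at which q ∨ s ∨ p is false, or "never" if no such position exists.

Check q ∨ s ∨ p at each position in order: 0 ✓, 1 ✓, 2 ✓, 3 ✓, 4 ✓, 5 ✓.
At position 6 the labels are {}, so q ∨ s ∨ p is false there. This is the first violation.

6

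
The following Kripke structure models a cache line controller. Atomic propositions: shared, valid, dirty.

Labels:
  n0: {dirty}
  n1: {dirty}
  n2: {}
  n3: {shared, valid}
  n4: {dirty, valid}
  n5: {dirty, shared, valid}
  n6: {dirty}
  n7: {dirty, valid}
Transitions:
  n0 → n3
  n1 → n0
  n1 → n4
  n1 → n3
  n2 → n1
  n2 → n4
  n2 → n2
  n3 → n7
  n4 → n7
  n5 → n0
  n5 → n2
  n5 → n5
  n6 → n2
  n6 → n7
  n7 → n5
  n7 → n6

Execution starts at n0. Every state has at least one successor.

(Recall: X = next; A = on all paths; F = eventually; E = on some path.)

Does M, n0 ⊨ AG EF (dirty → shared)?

States satisfying EF (dirty → shared): {n0, n1, n2, n3, n4, n5, n6, n7}.
States satisfying AG EF (dirty → shared): {n0, n1, n2, n3, n4, n5, n6, n7}.
Every state reachable from n0 satisfies EF (dirty → shared).
n0 ∈ Sat(AG EF (dirty → shared)).

Holds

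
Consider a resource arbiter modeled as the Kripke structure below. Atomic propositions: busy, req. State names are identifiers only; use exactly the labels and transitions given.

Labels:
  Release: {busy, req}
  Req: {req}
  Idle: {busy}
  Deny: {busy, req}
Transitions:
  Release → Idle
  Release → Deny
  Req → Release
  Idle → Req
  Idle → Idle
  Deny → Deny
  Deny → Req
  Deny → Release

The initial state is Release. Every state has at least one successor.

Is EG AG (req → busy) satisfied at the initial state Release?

No

States satisfying AG (req → busy): ∅.
States satisfying EG AG (req → busy): ∅.
No suitable path/successor from Release witnesses the formula.
Release ∉ Sat(EG AG (req → busy)).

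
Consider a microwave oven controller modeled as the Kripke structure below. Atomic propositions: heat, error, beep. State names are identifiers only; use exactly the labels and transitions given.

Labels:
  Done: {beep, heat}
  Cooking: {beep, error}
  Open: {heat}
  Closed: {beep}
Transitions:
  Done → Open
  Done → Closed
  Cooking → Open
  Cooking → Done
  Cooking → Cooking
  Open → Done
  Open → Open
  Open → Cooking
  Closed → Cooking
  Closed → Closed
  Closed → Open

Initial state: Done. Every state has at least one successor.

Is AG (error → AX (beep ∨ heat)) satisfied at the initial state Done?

States satisfying error → AX (beep ∨ heat): {Done, Cooking, Open, Closed}.
States satisfying AG (error → AX (beep ∨ heat)): {Done, Cooking, Open, Closed}.
Every state reachable from Done satisfies error → AX (beep ∨ heat).
Done ∈ Sat(AG (error → AX (beep ∨ heat))).

Satisfied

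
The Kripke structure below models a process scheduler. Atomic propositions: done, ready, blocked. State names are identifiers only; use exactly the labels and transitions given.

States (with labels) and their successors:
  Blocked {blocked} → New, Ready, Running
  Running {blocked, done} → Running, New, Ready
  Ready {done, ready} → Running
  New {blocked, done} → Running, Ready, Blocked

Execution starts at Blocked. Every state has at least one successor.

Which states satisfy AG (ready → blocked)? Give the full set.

States satisfying ready → blocked: {Blocked, Running, New}.
States satisfying AG (ready → blocked): ∅.

none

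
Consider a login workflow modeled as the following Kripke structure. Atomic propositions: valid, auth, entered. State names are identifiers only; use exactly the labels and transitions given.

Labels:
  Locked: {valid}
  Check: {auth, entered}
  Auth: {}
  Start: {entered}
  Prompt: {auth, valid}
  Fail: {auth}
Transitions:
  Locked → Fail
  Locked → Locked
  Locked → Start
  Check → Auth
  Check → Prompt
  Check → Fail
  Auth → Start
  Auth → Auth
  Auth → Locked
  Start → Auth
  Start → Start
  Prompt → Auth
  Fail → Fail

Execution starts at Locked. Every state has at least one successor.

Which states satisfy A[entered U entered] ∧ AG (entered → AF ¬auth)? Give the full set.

{Start}

States satisfying entered: {Check, Start}.
States satisfying A[entered U entered]: {Check, Start}.
States satisfying entered → AF ¬auth: {Locked, Auth, Start, Prompt, Fail}.
States satisfying AG (entered → AF ¬auth): {Locked, Auth, Start, Prompt, Fail}.
States satisfying A[entered U entered] ∧ AG (entered → AF ¬auth): {Start}.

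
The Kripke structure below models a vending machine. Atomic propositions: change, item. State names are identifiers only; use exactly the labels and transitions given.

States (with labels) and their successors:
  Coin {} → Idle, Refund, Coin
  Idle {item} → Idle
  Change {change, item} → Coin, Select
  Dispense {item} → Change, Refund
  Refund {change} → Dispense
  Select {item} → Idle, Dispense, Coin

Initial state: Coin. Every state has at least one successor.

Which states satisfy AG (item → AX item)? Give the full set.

States satisfying item → AX item: {Coin, Idle, Refund}.
States satisfying AG (item → AX item): {Idle}.

{Idle}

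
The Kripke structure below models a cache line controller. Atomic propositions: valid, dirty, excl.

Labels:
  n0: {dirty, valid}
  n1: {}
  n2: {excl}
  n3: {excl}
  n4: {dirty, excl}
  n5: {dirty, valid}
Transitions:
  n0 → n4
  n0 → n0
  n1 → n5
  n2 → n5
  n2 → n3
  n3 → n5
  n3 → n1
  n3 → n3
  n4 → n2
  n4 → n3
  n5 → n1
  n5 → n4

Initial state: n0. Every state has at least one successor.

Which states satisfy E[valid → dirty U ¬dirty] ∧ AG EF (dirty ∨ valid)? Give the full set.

States satisfying valid → dirty: {n0, n1, n2, n3, n4, n5}.
States satisfying ¬dirty: {n1, n2, n3}.
States satisfying E[valid → dirty U ¬dirty]: {n0, n1, n2, n3, n4, n5}.
States satisfying EF (dirty ∨ valid): {n0, n1, n2, n3, n4, n5}.
States satisfying AG EF (dirty ∨ valid): {n0, n1, n2, n3, n4, n5}.
States satisfying E[valid → dirty U ¬dirty] ∧ AG EF (dirty ∨ valid): {n0, n1, n2, n3, n4, n5}.

{n0, n1, n2, n3, n4, n5}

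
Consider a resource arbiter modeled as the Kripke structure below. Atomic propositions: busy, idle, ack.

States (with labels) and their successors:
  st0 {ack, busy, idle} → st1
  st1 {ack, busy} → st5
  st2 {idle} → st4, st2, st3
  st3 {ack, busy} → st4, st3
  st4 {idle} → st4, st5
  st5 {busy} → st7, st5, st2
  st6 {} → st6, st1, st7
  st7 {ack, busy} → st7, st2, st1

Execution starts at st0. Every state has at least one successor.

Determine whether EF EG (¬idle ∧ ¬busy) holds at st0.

States satisfying EG (¬idle ∧ ¬busy): {st6}.
States satisfying EF EG (¬idle ∧ ¬busy): {st6}.
No suitable path/successor from st0 witnesses the formula.
st0 ∉ Sat(EF EG (¬idle ∧ ¬busy)).

Does not hold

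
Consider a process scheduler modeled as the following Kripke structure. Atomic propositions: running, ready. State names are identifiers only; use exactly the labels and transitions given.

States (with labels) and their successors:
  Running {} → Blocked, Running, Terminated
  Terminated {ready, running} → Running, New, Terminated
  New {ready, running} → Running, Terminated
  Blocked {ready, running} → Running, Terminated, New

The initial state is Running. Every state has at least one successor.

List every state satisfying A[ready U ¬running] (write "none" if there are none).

{Running}

States satisfying ready: {Terminated, New, Blocked}.
States satisfying ¬running: {Running}.
States satisfying A[ready U ¬running]: {Running}.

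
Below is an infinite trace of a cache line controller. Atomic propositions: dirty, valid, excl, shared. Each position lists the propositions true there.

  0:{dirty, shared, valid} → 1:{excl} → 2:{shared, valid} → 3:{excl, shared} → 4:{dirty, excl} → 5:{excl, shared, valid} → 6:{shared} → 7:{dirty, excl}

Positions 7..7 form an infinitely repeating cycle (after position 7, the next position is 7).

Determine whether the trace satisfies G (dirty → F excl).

dirty → F excl holds at every position 0..7, and those are all positions ever visited, so G (dirty → F excl) holds.
Positions where dirty holds: 0, 4, 7.
Check F excl at each: 0→ok, 4→ok, 7→ok.

Holds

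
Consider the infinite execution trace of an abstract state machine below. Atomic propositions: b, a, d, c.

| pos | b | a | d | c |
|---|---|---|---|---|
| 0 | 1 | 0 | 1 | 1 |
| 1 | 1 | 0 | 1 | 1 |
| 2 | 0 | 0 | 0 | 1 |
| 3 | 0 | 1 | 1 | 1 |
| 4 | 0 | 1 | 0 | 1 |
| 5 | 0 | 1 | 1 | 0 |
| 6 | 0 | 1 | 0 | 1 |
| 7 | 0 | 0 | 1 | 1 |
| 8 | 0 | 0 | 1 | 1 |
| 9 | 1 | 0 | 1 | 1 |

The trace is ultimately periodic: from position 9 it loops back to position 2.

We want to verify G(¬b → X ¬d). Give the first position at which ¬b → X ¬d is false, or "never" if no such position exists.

Check ¬b → X ¬d at each position in order: 0 ✓, 1 ✓.
At position 2 the labels are {c} and the next position 3 has {a, c, d}, so ¬b → X ¬d is false there. This is the first violation.

2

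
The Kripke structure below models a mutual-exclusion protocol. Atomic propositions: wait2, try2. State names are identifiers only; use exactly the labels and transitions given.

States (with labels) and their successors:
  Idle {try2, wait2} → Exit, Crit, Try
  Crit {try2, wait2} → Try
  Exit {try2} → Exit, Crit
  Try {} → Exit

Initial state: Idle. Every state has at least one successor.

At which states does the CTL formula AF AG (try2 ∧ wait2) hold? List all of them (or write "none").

States satisfying AG (try2 ∧ wait2): ∅.
States satisfying AF AG (try2 ∧ wait2): ∅.

none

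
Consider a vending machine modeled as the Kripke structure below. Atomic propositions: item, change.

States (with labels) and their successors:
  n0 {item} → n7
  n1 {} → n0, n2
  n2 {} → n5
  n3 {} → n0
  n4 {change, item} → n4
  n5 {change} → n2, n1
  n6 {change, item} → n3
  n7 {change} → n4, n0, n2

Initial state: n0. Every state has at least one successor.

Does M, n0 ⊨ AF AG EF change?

Holds

States satisfying AG EF change: {n0, n1, n2, n3, n4, n5, n6, n7}.
States satisfying AF AG EF change: {n0, n1, n2, n3, n4, n5, n6, n7}.
n0 ∈ Sat(AF AG EF change).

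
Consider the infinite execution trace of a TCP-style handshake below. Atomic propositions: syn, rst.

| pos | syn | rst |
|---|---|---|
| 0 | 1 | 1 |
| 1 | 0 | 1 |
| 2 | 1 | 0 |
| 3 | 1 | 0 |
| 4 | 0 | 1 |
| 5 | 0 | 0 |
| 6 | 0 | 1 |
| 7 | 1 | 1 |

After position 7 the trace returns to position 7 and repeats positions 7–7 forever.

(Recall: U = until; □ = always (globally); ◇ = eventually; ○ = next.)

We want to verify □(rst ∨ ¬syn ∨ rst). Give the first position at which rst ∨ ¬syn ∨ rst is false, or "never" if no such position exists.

2

Check rst ∨ ¬syn ∨ rst at each position in order: 0 ✓, 1 ✓.
At position 2 the labels are {syn}, so rst ∨ ¬syn ∨ rst is false there. This is the first violation.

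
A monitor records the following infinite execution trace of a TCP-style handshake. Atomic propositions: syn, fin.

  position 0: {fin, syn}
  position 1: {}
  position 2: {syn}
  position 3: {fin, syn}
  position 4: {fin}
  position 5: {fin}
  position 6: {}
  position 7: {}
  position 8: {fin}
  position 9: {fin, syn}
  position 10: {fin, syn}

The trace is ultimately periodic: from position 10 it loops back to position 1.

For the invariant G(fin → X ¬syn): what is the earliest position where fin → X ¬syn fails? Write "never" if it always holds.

Check fin → X ¬syn at each position in order: 0 ✓, 1 ✓, 2 ✓, 3 ✓, 4 ✓, 5 ✓, 6 ✓, 7 ✓.
At position 8 the labels are {fin} and the next position 9 has {fin, syn}, so fin → X ¬syn is false there. This is the first violation.

8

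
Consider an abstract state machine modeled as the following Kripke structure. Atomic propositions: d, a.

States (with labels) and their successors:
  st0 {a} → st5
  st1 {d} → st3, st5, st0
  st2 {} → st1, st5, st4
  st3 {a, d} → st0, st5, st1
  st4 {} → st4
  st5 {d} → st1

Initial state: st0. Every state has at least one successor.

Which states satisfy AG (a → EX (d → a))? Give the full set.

States satisfying a → EX (d → a): {st1, st2, st3, st4, st5}.
States satisfying AG (a → EX (d → a)): {st4}.

{st4}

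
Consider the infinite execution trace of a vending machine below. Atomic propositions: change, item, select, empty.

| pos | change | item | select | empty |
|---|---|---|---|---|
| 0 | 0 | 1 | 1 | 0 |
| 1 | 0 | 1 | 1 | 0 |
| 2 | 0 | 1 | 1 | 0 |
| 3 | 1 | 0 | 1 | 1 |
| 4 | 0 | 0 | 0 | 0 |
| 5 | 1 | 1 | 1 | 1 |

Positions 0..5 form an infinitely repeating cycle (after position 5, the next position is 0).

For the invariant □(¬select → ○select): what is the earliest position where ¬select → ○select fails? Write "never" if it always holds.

never

¬select → ○select holds at every position 0..5, and those are all the positions the trace ever visits, so the invariant □(¬select → ○select) is never violated.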